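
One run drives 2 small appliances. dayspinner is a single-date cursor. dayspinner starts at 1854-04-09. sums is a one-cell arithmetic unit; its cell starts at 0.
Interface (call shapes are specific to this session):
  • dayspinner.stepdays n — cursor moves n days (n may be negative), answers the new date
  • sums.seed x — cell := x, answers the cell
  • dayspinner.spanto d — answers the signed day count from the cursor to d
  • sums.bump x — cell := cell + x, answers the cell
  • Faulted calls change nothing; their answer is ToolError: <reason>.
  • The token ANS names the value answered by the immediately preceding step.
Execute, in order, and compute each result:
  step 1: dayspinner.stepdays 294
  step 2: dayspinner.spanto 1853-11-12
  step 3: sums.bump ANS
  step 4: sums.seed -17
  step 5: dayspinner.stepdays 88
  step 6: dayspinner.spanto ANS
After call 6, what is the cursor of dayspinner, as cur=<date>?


Then dayspinner.stepdays using n: 294, and observe 1855-01-28.
Using dayspinner.spanto using d: 1853-11-12, yielding -442.
I run sums.bump using x: ANS: -442.
Calling sums.seed using x: -17, which returns -17.
I run dayspinner.stepdays using n: 88, → 1855-04-26.
I call dayspinner.spanto using d: ANS: 0.

Answer: cur=1855-04-26


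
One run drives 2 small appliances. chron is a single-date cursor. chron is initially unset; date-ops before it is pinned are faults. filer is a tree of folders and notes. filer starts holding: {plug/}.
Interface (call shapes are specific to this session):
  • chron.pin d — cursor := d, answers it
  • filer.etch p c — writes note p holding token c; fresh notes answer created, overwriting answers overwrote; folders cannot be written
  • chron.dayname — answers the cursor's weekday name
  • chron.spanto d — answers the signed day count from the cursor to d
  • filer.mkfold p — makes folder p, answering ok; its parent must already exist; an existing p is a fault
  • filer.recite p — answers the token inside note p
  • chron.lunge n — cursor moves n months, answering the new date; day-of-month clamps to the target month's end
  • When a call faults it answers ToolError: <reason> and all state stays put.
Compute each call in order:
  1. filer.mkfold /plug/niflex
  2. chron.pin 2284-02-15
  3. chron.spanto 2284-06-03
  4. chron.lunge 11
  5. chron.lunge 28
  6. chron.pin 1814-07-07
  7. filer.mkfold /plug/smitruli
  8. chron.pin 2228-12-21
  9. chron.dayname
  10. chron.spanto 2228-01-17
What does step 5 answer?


// mkfold(p=/plug/niflex) -> ok
// pin(d=2284-02-15) -> 2284-02-15
// spanto(d=2284-06-03) -> 109
// lunge(n=11) -> 2285-01-15
// lunge(n=28) -> 2287-05-15
// pin(d=1814-07-07) -> 1814-07-07
// mkfold(p=/plug/smitruli) -> ok
// pin(d=2228-12-21) -> 2228-12-21
// dayname() -> Sunday
// spanto(d=2228-01-17) -> -339

Answer: 2287-05-15


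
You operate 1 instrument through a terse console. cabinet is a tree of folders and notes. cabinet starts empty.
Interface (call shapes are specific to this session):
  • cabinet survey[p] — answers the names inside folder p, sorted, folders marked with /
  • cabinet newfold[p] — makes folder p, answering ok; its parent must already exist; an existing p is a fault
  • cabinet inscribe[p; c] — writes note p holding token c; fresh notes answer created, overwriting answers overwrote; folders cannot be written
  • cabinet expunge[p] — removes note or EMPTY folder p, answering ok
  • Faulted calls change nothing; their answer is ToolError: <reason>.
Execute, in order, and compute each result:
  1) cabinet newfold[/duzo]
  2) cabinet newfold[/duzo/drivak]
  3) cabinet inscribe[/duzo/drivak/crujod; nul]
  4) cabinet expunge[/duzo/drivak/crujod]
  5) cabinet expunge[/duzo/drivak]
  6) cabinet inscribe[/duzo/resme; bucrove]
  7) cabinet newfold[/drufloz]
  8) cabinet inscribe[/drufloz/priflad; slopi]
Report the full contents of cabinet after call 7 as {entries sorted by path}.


Step: cabinet newfold[p→/duzo]
Result: ok
Step: cabinet newfold[p→/duzo/drivak]
Result: ok
Step: cabinet inscribe[p→/duzo/drivak/crujod; c→nul]
Result: created
Step: cabinet expunge[p→/duzo/drivak/crujod]
Result: ok
Step: cabinet expunge[p→/duzo/drivak]
Result: ok
Step: cabinet inscribe[p→/duzo/resme; c→bucrove]
Result: created
Step: cabinet newfold[p→/drufloz]
Result: ok
Step: cabinet inscribe[p→/drufloz/priflad; c→slopi]
Result: created

Answer: {drufloz/, duzo/, duzo/resme=bucrove}


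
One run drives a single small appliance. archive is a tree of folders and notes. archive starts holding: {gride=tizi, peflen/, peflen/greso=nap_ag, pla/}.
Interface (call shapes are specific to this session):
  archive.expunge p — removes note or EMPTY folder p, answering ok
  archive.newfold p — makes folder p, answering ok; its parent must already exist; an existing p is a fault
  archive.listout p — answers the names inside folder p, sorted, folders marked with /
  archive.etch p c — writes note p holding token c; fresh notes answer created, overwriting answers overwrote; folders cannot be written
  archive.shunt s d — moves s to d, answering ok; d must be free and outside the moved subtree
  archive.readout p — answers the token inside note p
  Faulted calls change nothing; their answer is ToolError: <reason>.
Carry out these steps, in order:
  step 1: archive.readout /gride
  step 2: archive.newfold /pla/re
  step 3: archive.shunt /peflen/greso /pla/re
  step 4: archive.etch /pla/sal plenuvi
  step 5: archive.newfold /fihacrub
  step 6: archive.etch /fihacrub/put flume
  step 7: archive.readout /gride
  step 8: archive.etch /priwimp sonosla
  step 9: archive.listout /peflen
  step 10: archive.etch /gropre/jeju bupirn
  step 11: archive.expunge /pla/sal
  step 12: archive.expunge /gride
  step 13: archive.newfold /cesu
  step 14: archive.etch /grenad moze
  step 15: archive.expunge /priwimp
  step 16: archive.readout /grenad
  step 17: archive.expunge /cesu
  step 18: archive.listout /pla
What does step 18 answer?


Answer: [re/]

Derivation:
Now I run archive.readout on /gride, and get tizi.
Using archive.newfold on /pla/re, and get ok.
Invoking archive.shunt on /peflen/greso, /pla/re, → ToolError: exists.
I try archive.etch on /pla/sal, plenuvi, and get created.
I run archive.newfold on /fihacrub, giving ok.
Invoking archive.etch on /fihacrub/put, flume, yielding created.
Now I run archive.readout on /gride, yielding tizi.
Invoking archive.etch on /priwimp, sonosla, and get created.
Now I run archive.listout on /peflen, and observe [greso].
Using archive.etch on /gropre/jeju, bupirn, → ToolError: no parent.
I invoke archive.expunge on /pla/sal, and observe ok.
Using archive.expunge on /gride, which returns ok.
I run archive.newfold on /cesu, — result: ok.
I call archive.etch on /grenad, moze, and get created.
I invoke archive.expunge on /priwimp, — result: ok.
I call archive.readout on /grenad, and get moze.
Now I run archive.expunge on /cesu, which returns ok.
Now I run archive.listout on /pla, → [re/].


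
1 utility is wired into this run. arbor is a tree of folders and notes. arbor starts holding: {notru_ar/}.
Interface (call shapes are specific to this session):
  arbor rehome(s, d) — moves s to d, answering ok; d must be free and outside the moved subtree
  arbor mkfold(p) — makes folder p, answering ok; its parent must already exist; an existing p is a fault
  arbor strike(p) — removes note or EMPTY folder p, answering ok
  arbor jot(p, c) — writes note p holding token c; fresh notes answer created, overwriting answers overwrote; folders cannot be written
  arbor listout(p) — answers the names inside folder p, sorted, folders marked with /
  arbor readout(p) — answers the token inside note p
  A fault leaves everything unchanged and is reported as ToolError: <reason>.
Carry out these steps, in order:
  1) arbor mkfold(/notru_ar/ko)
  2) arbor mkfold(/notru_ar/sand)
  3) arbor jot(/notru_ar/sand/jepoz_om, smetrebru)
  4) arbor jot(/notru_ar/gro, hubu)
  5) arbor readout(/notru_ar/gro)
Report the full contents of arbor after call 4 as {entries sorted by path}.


Answer: {notru_ar/, notru_ar/gro=hubu, notru_ar/ko/, notru_ar/sand/, notru_ar/sand/jepoz_om=smetrebru}

Derivation:
·→ arbor mkfold(p='/notru_ar/ko')
·← ok
·→ arbor mkfold(p='/notru_ar/sand')
·← ok
·→ arbor jot(p='/notru_ar/sand/jepoz_om', c='smetrebru')
·← created
·→ arbor jot(p='/notru_ar/gro', c='hubu')
·← created
·→ arbor readout(p='/notru_ar/gro')
·← hubu


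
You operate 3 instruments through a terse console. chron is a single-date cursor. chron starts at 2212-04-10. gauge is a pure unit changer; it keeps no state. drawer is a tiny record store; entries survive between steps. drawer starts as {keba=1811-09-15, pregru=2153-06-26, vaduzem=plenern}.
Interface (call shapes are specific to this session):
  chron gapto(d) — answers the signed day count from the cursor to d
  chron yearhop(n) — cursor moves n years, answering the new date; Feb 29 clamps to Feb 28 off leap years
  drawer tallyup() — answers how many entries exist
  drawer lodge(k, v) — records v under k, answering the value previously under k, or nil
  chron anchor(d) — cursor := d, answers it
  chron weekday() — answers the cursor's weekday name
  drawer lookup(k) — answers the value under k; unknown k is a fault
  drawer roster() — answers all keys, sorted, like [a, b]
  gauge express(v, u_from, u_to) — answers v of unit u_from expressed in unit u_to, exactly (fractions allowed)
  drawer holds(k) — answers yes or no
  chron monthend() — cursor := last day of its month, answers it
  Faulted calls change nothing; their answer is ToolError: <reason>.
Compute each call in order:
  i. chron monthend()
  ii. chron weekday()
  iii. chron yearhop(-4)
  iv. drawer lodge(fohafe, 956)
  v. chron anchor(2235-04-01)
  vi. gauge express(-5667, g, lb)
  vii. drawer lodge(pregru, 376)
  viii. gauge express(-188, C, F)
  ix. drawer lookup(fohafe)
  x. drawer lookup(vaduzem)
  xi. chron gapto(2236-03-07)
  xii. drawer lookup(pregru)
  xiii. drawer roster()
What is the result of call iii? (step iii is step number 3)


Answer: 2208-04-30

Derivation:
# chron monthend() == 2212-04-30
# chron weekday() == Thursday
# chron yearhop(n: -4) == 2208-04-30
# drawer lodge(k: fohafe, v: 956) == nil
# chron anchor(d: 2235-04-01) == 2235-04-01
# gauge express(v: -5667, u_from: g, u_to: lb) == -566700000/45359237
# drawer lodge(k: pregru, v: 376) == 2153-06-26
# gauge express(v: -188, u_from: C, u_to: F) == -1532/5
# drawer lookup(k: fohafe) == 956
# drawer lookup(k: vaduzem) == plenern
# chron gapto(d: 2236-03-07) == 341
# drawer lookup(k: pregru) == 376
# drawer roster() == [fohafe, keba, pregru, vaduzem]


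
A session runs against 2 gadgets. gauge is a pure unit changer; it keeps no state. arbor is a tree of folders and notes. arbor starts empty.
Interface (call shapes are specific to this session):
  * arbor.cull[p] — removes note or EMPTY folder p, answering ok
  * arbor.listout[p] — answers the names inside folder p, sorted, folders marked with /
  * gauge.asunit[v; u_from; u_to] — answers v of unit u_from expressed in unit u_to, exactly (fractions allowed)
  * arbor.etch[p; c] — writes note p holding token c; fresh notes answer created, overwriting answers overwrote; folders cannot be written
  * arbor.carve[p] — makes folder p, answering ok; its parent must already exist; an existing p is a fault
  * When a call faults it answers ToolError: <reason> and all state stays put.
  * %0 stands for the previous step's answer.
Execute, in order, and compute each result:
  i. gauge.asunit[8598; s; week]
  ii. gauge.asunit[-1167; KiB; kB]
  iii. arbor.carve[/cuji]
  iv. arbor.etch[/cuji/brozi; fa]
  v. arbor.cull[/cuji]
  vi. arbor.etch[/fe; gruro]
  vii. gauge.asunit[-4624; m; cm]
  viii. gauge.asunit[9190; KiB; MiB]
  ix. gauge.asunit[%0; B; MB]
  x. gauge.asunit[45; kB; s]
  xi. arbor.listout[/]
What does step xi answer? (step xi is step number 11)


Answer: [cuji/, fe]

Derivation:
Then asunit using v='8598', u_from='s', u_to='week': 1433/100800.
I call asunit using v='-1167', u_from='KiB', u_to='kB', and observe -149376/125.
Invoking carve using p='/cuji', — result: ok.
Using etch using p='/cuji/brozi', c='fa', and get created.
I run cull using p='/cuji', giving ToolError: not empty.
Then etch using p='/fe', c='gruro', yielding created.
Using asunit using v='-4624', u_from='m', u_to='cm', — result: -462400.
I invoke asunit using v='9190', u_from='KiB', u_to='MiB', giving 4595/512.
I call asunit using v='%0', u_from='B', u_to='MB', giving 919/102400000.
I invoke asunit using v='45', u_from='kB', u_to='s', and observe ToolError: incompatible units.
Using listout using p='/', and get [cuji/, fe].


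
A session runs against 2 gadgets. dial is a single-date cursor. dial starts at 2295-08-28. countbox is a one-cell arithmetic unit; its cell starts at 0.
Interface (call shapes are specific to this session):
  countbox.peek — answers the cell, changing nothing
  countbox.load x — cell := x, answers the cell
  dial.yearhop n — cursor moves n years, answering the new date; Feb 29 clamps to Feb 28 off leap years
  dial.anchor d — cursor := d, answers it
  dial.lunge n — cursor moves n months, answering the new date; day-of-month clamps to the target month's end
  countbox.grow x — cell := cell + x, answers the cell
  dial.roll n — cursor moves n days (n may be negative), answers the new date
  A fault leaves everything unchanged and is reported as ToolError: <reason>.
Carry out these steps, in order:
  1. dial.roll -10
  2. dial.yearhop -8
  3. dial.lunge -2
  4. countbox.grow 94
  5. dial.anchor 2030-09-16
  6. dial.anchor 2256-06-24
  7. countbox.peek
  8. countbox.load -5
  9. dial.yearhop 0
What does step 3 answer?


Do: dial.roll[-10]
See: 2295-08-18
Do: dial.yearhop[-8]
See: 2287-08-18
Do: dial.lunge[-2]
See: 2287-06-18
Do: countbox.grow[94]
See: 94
Do: dial.anchor[2030-09-16]
See: 2030-09-16
Do: dial.anchor[2256-06-24]
See: 2256-06-24
Do: countbox.peek[]
See: 94
Do: countbox.load[-5]
See: -5
Do: dial.yearhop[0]
See: 2256-06-24

Answer: 2287-06-18


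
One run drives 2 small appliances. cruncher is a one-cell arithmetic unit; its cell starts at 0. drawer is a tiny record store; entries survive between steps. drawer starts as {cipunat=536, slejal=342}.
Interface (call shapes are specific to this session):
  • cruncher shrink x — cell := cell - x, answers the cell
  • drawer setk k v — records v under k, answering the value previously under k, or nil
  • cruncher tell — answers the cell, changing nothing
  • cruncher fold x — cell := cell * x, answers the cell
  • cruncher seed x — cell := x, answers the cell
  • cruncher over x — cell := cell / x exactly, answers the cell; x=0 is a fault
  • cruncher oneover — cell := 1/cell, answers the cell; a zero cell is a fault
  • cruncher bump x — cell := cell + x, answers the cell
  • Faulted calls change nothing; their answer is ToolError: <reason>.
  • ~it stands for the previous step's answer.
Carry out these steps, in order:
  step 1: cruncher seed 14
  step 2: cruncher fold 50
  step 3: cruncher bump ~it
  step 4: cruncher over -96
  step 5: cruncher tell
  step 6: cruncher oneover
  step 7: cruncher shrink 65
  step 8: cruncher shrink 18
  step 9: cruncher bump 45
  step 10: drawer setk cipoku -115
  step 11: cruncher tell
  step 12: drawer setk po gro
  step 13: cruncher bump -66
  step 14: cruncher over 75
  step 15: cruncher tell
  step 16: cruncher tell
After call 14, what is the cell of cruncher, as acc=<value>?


Next I call cruncher seed passing x='14': 14.
Calling cruncher fold passing x='50', — result: 700.
Calling cruncher bump passing x='~it', — result: 1400.
Calling cruncher over passing x='-96', yielding -175/12.
I try cruncher tell(), yielding -175/12.
I run cruncher oneover, — result: -12/175.
Calling cruncher shrink passing x='65', → -11387/175.
Invoking cruncher shrink passing x='18', and get -14537/175.
I run cruncher bump passing x='45', and see -6662/175.
Next I call drawer setk passing k='cipoku', v='-115', giving nil.
Using cruncher tell: -6662/175.
I call drawer setk passing k='po', v='gro', which returns nil.
Then cruncher bump passing x='-66', yielding -18212/175.
I invoke cruncher over passing x='75', and get -18212/13125.
Invoking cruncher tell(): -18212/13125.
I run cruncher tell(): -18212/13125.

Answer: acc=-18212/13125


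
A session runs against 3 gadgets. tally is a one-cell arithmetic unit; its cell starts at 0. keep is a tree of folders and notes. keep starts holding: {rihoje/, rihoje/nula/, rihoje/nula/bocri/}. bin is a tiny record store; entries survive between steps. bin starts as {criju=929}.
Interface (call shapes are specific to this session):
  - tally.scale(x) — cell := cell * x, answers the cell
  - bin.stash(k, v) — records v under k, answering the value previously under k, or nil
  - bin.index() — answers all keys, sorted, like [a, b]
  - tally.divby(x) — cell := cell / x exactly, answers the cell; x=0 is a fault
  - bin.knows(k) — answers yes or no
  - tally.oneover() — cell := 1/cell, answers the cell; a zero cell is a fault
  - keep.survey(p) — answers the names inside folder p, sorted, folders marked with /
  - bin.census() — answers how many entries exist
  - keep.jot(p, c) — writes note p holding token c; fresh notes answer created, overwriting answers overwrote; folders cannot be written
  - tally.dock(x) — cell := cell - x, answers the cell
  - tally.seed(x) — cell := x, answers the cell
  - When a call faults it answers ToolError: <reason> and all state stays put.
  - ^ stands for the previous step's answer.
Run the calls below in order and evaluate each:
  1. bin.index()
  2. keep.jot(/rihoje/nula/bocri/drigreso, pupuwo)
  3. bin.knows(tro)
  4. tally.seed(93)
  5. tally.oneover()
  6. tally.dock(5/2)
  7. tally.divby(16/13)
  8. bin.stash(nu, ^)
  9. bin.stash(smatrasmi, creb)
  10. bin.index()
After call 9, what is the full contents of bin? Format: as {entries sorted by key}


Do: index[]
See: [criju]
Do: jot[/rihoje/nula/bocri/drigreso; pupuwo]
See: created
Do: knows[tro]
See: no
Do: seed[93]
See: 93
Do: oneover[]
See: 1/93
Do: dock[5/2]
See: -463/186
Do: divby[16/13]
See: -6019/2976
Do: stash[nu; ^]
See: nil
Do: stash[smatrasmi; creb]
See: nil
Do: index[]
See: [criju, nu, smatrasmi]

Answer: {criju=929, nu=-6019/2976, smatrasmi=creb}


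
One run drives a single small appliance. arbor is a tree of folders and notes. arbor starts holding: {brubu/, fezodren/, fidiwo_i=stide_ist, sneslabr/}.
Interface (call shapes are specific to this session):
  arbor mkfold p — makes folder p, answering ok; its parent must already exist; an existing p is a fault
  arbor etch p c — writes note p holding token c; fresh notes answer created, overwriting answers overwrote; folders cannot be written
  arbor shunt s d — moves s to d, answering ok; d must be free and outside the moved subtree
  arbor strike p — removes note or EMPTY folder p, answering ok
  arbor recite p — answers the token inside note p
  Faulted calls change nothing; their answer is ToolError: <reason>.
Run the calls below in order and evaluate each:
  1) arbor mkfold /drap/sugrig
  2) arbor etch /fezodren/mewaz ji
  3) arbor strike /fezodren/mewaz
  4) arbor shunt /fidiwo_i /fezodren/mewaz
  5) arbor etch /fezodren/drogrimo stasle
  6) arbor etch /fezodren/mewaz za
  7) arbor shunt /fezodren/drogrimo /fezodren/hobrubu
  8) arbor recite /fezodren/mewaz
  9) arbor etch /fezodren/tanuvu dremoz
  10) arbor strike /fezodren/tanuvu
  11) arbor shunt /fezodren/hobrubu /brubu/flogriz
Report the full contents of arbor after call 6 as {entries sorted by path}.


-> arbor mkfold(p: /drap/sugrig)
<- ToolError: no parent
-> arbor etch(p: /fezodren/mewaz, c: ji)
<- created
-> arbor strike(p: /fezodren/mewaz)
<- ok
-> arbor shunt(s: /fidiwo_i, d: /fezodren/mewaz)
<- ok
-> arbor etch(p: /fezodren/drogrimo, c: stasle)
<- created
-> arbor etch(p: /fezodren/mewaz, c: za)
<- overwrote
-> arbor shunt(s: /fezodren/drogrimo, d: /fezodren/hobrubu)
<- ok
-> arbor recite(p: /fezodren/mewaz)
<- za
-> arbor etch(p: /fezodren/tanuvu, c: dremoz)
<- created
-> arbor strike(p: /fezodren/tanuvu)
<- ok
-> arbor shunt(s: /fezodren/hobrubu, d: /brubu/flogriz)
<- ok

Answer: {brubu/, fezodren/, fezodren/drogrimo=stasle, fezodren/mewaz=za, sneslabr/}


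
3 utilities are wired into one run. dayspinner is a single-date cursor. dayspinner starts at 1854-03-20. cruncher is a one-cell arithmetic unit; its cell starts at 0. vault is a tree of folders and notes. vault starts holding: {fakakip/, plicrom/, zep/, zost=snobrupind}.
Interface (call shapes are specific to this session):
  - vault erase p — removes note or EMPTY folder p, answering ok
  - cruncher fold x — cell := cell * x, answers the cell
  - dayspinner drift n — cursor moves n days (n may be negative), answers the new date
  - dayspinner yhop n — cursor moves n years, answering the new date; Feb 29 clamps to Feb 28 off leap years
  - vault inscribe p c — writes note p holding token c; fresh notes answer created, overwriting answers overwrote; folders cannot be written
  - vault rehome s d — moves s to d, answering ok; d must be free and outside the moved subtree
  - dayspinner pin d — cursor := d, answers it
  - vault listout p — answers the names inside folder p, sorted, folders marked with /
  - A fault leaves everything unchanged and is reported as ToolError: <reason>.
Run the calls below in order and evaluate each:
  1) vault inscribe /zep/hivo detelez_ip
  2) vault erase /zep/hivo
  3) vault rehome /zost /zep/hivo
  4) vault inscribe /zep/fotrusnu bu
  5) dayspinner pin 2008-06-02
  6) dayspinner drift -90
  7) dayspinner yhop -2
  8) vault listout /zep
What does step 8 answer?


Do: vault inscribe[p: /zep/hivo; c: detelez_ip]
See: created
Do: vault erase[p: /zep/hivo]
See: ok
Do: vault rehome[s: /zost; d: /zep/hivo]
See: ok
Do: vault inscribe[p: /zep/fotrusnu; c: bu]
See: created
Do: dayspinner pin[d: 2008-06-02]
See: 2008-06-02
Do: dayspinner drift[n: -90]
See: 2008-03-04
Do: dayspinner yhop[n: -2]
See: 2006-03-04
Do: vault listout[p: /zep]
See: [fotrusnu, hivo]

Answer: [fotrusnu, hivo]


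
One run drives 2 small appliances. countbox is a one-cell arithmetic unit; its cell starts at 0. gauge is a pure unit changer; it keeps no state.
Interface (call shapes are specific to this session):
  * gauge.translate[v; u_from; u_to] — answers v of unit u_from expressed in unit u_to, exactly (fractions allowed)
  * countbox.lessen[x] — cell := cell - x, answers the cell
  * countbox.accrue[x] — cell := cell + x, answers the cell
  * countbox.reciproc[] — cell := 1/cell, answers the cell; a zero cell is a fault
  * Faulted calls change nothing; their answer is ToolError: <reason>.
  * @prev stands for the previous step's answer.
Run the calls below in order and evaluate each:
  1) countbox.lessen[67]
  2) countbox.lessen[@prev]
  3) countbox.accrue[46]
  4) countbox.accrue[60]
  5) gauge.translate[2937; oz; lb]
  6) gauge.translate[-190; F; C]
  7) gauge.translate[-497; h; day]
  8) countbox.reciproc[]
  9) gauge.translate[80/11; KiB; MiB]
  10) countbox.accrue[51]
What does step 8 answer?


Answer: 1/106

Derivation:
[in] countbox.lessen x='67'
:: -67
[in] countbox.lessen x='@prev'
:: 0
[in] countbox.accrue x='46'
:: 46
[in] countbox.accrue x='60'
:: 106
[in] gauge.translate v='2937' u_from='oz' u_to='lb'
:: 2937/16
[in] gauge.translate v='-190' u_from='F' u_to='C'
:: -370/3
[in] gauge.translate v='-497' u_from='h' u_to='day'
:: -497/24
[in] countbox.reciproc
:: 1/106
[in] gauge.translate v='80/11' u_from='KiB' u_to='MiB'
:: 5/704
[in] countbox.accrue x='51'
:: 5407/106


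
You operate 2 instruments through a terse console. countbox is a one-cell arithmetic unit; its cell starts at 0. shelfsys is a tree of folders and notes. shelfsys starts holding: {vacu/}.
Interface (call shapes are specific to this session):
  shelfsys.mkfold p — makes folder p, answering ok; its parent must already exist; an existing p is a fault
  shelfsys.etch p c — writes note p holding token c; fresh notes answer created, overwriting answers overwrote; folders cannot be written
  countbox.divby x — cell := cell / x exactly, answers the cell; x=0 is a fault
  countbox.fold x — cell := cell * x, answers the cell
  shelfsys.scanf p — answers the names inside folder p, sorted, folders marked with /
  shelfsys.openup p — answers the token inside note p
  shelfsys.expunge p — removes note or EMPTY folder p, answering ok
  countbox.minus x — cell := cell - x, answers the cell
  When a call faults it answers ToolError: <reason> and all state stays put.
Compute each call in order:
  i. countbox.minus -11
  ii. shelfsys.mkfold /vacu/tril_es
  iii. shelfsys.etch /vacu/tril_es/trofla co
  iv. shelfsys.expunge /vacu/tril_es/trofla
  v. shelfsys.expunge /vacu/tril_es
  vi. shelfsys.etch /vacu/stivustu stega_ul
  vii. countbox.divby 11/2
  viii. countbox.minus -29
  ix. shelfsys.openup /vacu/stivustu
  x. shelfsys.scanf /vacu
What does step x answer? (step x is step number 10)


Then countbox.minus on -11, and get 11.
Using shelfsys.mkfold on /vacu/tril_es, yielding ok.
I invoke shelfsys.etch on /vacu/tril_es/trofla, co: created.
Using shelfsys.expunge on /vacu/tril_es/trofla, → ok.
Then shelfsys.expunge on /vacu/tril_es, → ok.
I run shelfsys.etch on /vacu/stivustu, stega_ul, and see created.
Using countbox.divby on 11/2, giving 2.
I try countbox.minus on -29, giving 31.
I run shelfsys.openup on /vacu/stivustu, and get stega_ul.
I run shelfsys.scanf on /vacu, which returns [stivustu].

Answer: [stivustu]


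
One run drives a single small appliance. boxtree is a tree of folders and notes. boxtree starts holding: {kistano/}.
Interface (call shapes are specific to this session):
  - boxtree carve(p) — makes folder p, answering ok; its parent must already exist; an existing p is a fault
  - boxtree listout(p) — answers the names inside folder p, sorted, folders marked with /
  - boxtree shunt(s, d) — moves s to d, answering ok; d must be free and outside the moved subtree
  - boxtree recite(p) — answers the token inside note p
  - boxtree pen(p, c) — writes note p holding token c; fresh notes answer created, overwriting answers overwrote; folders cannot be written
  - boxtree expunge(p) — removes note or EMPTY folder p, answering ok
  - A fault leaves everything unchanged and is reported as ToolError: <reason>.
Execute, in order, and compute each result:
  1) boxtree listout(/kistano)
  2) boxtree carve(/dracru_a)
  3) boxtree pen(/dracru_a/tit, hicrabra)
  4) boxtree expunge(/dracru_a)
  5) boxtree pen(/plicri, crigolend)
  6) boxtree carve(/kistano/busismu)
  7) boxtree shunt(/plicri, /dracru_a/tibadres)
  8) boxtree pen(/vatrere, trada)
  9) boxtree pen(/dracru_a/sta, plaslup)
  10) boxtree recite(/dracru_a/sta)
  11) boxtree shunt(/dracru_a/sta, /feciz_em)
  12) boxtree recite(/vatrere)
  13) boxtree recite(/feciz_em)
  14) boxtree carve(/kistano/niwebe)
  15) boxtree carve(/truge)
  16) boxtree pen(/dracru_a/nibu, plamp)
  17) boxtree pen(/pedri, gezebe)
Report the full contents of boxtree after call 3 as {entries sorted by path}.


Act: boxtree listout[p: /kistano]
Obs: []
Act: boxtree carve[p: /dracru_a]
Obs: ok
Act: boxtree pen[p: /dracru_a/tit; c: hicrabra]
Obs: created
Act: boxtree expunge[p: /dracru_a]
Obs: ToolError: not empty
Act: boxtree pen[p: /plicri; c: crigolend]
Obs: created
Act: boxtree carve[p: /kistano/busismu]
Obs: ok
Act: boxtree shunt[s: /plicri; d: /dracru_a/tibadres]
Obs: ok
Act: boxtree pen[p: /vatrere; c: trada]
Obs: created
Act: boxtree pen[p: /dracru_a/sta; c: plaslup]
Obs: created
Act: boxtree recite[p: /dracru_a/sta]
Obs: plaslup
Act: boxtree shunt[s: /dracru_a/sta; d: /feciz_em]
Obs: ok
Act: boxtree recite[p: /vatrere]
Obs: trada
Act: boxtree recite[p: /feciz_em]
Obs: plaslup
Act: boxtree carve[p: /kistano/niwebe]
Obs: ok
Act: boxtree carve[p: /truge]
Obs: ok
Act: boxtree pen[p: /dracru_a/nibu; c: plamp]
Obs: created
Act: boxtree pen[p: /pedri; c: gezebe]
Obs: created

Answer: {dracru_a/, dracru_a/tit=hicrabra, kistano/}


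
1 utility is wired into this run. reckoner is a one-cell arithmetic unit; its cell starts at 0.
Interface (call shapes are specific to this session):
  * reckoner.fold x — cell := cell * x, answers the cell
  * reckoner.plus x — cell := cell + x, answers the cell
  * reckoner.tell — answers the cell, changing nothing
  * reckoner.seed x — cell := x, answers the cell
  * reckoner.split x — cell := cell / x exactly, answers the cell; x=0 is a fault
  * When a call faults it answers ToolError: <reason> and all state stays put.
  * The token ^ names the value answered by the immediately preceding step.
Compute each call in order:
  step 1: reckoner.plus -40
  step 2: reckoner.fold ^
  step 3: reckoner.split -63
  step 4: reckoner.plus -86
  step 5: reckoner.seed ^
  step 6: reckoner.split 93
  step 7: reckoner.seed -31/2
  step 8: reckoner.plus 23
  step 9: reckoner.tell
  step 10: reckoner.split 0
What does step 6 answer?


$ plus x=-40
= -40
$ fold x=^
= 1600
$ split x=-63
= -1600/63
$ plus x=-86
= -7018/63
$ seed x=^
= -7018/63
$ split x=93
= -7018/5859
$ seed x=-31/2
= -31/2
$ plus x=23
= 15/2
$ tell
= 15/2
$ split x=0
= ToolError: division by zero

Answer: -7018/5859


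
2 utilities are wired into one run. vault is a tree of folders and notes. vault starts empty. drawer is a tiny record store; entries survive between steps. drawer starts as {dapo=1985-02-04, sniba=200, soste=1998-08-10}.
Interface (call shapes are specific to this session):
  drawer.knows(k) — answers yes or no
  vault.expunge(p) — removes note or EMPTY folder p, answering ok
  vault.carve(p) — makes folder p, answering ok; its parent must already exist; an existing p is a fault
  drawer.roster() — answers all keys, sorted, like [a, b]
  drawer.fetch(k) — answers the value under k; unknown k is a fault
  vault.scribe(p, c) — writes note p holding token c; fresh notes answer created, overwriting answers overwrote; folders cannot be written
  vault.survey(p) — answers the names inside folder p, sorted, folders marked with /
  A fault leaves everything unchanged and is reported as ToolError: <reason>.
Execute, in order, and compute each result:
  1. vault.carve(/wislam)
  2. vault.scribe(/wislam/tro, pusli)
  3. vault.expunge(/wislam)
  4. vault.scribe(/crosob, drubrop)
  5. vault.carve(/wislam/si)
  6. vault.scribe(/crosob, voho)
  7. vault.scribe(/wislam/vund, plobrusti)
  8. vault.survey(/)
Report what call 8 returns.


Answer: [crosob, wislam/]

Derivation:
[in] vault.carve p=/wislam
[out] ok
[in] vault.scribe p=/wislam/tro c=pusli
[out] created
[in] vault.expunge p=/wislam
[out] ToolError: not empty
[in] vault.scribe p=/crosob c=drubrop
[out] created
[in] vault.carve p=/wislam/si
[out] ok
[in] vault.scribe p=/crosob c=voho
[out] overwrote
[in] vault.scribe p=/wislam/vund c=plobrusti
[out] created
[in] vault.survey p=/
[out] [crosob, wislam/]


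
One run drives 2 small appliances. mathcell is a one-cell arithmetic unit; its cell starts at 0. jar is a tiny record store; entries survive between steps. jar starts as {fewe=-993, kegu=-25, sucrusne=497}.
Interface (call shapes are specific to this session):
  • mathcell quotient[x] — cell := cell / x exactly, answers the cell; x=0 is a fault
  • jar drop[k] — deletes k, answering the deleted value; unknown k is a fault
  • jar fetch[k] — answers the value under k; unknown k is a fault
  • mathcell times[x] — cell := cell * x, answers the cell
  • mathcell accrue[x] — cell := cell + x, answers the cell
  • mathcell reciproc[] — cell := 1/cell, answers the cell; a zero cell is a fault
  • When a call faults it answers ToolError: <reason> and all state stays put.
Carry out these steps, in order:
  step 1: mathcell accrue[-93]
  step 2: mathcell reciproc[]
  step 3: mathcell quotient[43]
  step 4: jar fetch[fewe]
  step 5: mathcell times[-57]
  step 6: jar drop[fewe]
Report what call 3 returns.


[in] mathcell accrue x: -93
= -93
[in] mathcell reciproc
= -1/93
[in] mathcell quotient x: 43
= -1/3999
[in] jar fetch k: fewe
= -993
[in] mathcell times x: -57
= 19/1333
[in] jar drop k: fewe
= -993

Answer: -1/3999


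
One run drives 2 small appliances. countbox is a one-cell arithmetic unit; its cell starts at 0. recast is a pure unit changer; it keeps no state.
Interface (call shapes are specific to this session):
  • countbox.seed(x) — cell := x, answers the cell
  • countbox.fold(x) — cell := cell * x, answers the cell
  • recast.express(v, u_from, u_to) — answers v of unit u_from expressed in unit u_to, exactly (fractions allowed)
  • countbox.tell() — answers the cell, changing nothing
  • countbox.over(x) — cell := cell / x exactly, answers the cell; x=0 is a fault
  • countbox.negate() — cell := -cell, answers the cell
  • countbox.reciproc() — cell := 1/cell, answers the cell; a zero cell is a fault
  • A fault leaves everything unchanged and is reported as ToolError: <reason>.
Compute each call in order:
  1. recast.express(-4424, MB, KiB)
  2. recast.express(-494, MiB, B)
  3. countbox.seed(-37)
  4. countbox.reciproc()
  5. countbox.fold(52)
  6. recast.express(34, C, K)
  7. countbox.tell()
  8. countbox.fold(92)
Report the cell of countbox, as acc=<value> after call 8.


Answer: acc=-4784/37

Derivation:
# express(-4424, MB, KiB) : -8640625/2
# express(-494, MiB, B) : -517996544
# seed(-37) : -37
# reciproc() : -1/37
# fold(52) : -52/37
# express(34, C, K) : 6143/20
# tell() : -52/37
# fold(92) : -4784/37


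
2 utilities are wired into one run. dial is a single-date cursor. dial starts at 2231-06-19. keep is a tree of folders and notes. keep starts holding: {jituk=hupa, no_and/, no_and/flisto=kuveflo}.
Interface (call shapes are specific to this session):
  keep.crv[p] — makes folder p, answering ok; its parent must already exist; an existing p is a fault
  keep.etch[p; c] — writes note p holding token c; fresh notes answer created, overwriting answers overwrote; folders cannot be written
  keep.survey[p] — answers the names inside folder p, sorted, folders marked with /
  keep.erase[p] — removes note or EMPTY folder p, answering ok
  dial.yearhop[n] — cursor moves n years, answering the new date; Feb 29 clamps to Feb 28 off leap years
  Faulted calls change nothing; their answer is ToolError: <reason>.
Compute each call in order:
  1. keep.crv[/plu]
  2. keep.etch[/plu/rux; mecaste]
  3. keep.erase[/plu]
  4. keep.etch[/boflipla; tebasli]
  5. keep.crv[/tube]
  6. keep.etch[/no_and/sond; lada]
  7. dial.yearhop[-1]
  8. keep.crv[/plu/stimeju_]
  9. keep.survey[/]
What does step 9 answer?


Answer: [boflipla, jituk, no_and/, plu/, tube/]

Derivation:
→ keep.crv(p=/plu)
← ok
→ keep.etch(p=/plu/rux, c=mecaste)
← created
→ keep.erase(p=/plu)
← ToolError: not empty
→ keep.etch(p=/boflipla, c=tebasli)
← created
→ keep.crv(p=/tube)
← ok
→ keep.etch(p=/no_and/sond, c=lada)
← created
→ dial.yearhop(n=-1)
← 2230-06-19
→ keep.crv(p=/plu/stimeju_)
← ok
→ keep.survey(p=/)
← [boflipla, jituk, no_and/, plu/, tube/]


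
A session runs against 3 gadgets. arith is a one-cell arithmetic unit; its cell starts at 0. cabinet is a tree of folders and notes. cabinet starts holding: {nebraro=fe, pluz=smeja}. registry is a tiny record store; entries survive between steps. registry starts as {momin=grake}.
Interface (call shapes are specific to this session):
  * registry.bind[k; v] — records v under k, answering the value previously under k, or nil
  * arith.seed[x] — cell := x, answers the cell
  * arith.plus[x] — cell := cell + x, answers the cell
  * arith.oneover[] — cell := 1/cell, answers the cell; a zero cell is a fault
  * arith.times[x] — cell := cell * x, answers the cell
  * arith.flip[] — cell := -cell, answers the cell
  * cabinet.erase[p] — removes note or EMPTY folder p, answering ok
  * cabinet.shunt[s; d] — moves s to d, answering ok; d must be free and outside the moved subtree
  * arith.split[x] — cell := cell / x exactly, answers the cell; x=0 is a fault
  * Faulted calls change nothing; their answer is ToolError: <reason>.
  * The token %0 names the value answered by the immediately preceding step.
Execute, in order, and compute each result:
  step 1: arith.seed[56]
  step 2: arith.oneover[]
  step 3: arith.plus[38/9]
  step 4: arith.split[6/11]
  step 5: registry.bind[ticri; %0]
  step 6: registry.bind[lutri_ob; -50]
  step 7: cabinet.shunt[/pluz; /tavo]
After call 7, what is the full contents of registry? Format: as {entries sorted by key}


I run arith.seed passing x='56', yielding 56.
I call arith.oneover(), and get 1/56.
Using arith.plus passing x='38/9', which returns 2137/504.
Invoking arith.split passing x='6/11': 23507/3024.
I try registry.bind passing k='ticri', v='%0', → nil.
Using registry.bind passing k='lutri_ob', v='-50', — result: nil.
Now I run cabinet.shunt passing s='/pluz', d='/tavo', and observe ok.

Answer: {lutri_ob=-50, momin=grake, ticri=23507/3024}


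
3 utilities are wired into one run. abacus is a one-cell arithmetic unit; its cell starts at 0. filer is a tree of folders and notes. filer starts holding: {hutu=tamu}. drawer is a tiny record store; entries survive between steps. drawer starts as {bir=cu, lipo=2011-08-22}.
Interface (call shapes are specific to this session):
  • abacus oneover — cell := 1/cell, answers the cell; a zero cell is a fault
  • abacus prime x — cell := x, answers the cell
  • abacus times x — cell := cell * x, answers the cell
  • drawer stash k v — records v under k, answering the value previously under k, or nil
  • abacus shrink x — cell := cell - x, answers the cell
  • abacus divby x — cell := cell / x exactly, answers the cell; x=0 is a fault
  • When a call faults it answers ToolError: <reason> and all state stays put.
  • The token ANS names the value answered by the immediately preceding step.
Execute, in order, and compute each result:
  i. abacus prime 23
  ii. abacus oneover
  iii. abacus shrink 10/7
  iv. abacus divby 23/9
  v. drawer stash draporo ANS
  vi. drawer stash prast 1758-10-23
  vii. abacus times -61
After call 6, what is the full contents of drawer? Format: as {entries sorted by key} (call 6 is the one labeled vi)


I use abacus prime passing x='23', and get 23.
I call abacus oneover, and see 1/23.
Then abacus shrink passing x='10/7', and get -223/161.
Calling abacus divby passing x='23/9', and observe -2007/3703.
Then drawer stash passing k='draporo', v='ANS', and get nil.
I call drawer stash passing k='prast', v='1758-10-23': nil.
Next I call abacus times passing x='-61', and observe 122427/3703.

Answer: {bir=cu, draporo=-2007/3703, lipo=2011-08-22, prast=1758-10-23}


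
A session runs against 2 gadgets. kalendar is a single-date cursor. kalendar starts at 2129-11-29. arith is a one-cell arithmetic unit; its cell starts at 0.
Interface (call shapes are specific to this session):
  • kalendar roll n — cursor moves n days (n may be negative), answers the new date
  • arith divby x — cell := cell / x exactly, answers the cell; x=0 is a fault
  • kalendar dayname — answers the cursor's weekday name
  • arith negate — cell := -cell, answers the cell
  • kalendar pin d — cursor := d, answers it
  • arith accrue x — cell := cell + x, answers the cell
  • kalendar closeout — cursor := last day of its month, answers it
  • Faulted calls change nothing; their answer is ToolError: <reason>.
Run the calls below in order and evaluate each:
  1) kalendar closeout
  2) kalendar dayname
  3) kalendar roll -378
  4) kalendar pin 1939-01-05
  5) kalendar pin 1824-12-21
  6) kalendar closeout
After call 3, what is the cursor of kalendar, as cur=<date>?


[in] kalendar closeout
  2129-11-30
[in] kalendar dayname
  Wednesday
[in] kalendar roll n=-378
  2128-11-17
[in] kalendar pin d=1939-01-05
  1939-01-05
[in] kalendar pin d=1824-12-21
  1824-12-21
[in] kalendar closeout
  1824-12-31

Answer: cur=2128-11-17


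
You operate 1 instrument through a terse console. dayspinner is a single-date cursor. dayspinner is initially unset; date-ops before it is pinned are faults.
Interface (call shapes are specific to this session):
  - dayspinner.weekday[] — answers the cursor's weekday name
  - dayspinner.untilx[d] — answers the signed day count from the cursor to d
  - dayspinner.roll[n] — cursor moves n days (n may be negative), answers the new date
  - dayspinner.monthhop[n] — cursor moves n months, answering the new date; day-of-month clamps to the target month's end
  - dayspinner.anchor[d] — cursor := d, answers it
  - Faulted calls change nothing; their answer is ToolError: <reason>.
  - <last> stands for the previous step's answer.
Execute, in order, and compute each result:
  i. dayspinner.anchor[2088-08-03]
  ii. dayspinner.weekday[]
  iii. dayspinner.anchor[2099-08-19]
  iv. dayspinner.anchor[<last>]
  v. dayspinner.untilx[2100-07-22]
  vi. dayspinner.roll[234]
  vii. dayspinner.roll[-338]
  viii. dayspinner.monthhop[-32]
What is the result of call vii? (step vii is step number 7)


Step: dayspinner.anchor[d: 2088-08-03]
Result: 2088-08-03
Step: dayspinner.weekday[]
Result: Tuesday
Step: dayspinner.anchor[d: 2099-08-19]
Result: 2099-08-19
Step: dayspinner.anchor[d: <last>]
Result: 2099-08-19
Step: dayspinner.untilx[d: 2100-07-22]
Result: 337
Step: dayspinner.roll[n: 234]
Result: 2100-04-10
Step: dayspinner.roll[n: -338]
Result: 2099-05-07
Step: dayspinner.monthhop[n: -32]
Result: 2096-09-07

Answer: 2099-05-07
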